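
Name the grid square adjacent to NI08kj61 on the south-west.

Longitude extended square 6; −1 → 5.
Latitude extended square 1; −1 → 0.

NI08kj50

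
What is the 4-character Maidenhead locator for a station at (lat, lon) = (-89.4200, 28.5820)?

Offset from 180°W / 90°S: lon 208.58°, lat 0.58°.
Field (20°×10°, letters A–R): lon ⌊208.58/20⌋ = 10 → K; lat ⌊0.58/10⌋ = 0 → A.
Square (2°×1°, digits 0–9): lon ⌊8.58/2⌋ = 4; lat ⌊0.58/1⌋ = 0.

KA40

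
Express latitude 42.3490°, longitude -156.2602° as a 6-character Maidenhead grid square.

Shift to the Maidenhead origin (180°W, 90°S): lon 23.7398, lat 132.3490.
Field (20°×10°, letters A–R): 23.7398/20 → 1 → B, 132.3490/10 → 13 → N; chars BN.
Square (2°×1°, digits 0–9): 3.7398/2 → 1, 2.3490/1 → 2; chars 12.
Subsquare (5′×2.5′, letters a–x): 1.7398/0.0833333 → 20 → u, 0.3490/0.0416667 → 8 → i; chars ui.

BN12ui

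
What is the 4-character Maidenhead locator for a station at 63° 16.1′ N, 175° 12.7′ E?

Add 180° to longitude and 90° to latitude: 355.21, 153.27.
Field: lon ⌊355.21/20⌋ = 17 → R; lat ⌊153.27/10⌋ = 15 → P.
Square: lon ⌊15.21/2⌋ = 7; lat ⌊3.27/1⌋ = 3.

RP73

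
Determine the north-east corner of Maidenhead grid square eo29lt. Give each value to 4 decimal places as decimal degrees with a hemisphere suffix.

Field E=4, O=14: +4·20° lon, +14·10° lat → SW at lon -100°, lat 50°.
Square 2, 9: +2·2° lon, +9·1° lat → SW at lon -96°, lat 59°.
Subsquare l=11, t=19: +11·0.0833333° lon, +19·0.0416667° lat → SW at lon -95.0833°, lat 59.7917°.
Cell spans 0.0833333° lon × 0.0416667° lat. NE corner is SW corner plus one full cell.
latitude 59.8333° N, longitude 95.0000° W.

59.8333° N, 95.0000° W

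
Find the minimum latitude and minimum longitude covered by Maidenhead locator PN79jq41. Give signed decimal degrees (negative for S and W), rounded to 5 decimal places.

49.67083, 134.78333

Field P=15, N=13: +15·20° lon, +13·10° lat → SW at lon 120°, lat 40°.
Square 7, 9: +7·2° lon, +9·1° lat → SW at lon 134°, lat 49°.
Subsquare j=9, q=16: +9·0.0833333° lon, +16·0.0416667° lat → SW at lon 134.75°, lat 49.6667°.
Extended square 4, 1: +4·0.00833333° lon, +1·0.00416667° lat → SW at lon 134.783°, lat 49.6708°.
latitude 49.67083, longitude 134.78333.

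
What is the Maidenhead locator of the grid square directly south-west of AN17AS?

AN07xr

Longitude subsquare a = 0; −1 → -1, wraps to 23 = x, carry into square.
Longitude square 1; −1 → 0.
Latitude subsquare s = 18; −1 → 17 = r.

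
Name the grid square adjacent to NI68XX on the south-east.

Longitude subsquare x = 23; +1 → 24, wraps to 0 = a, carry into square.
Longitude square 6; +1 → 7.
Latitude subsquare x = 23; −1 → 22 = w.

NI78aw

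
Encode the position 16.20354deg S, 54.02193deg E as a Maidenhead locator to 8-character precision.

LH73at21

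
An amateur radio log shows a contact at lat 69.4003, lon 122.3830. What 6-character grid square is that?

Add 180° to longitude and 90° to latitude: 302.3830, 159.4003.
Field (20°×10°, letters A–R): 302.3830/20 → 15 → P, 159.4003/10 → 15 → P; chars PP.
Square (2°×1°, digits 0–9): 2.3830/2 → 1, 9.4003/1 → 9; chars 19.
Subsquare (5′×2.5′, letters a–x): 0.3830/0.0833333 → 4 → e, 0.4003/0.0416667 → 9 → j; chars ej.

PP19ej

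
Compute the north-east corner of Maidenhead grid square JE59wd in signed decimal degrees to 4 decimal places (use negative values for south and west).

-40.8333, 11.9167

Field J=9, E=4: +9·20° lon, +4·10° lat → SW at lon 0°, lat -50°.
Square 5, 9: +5·2° lon, +9·1° lat → SW at lon 10°, lat -41°.
Subsquare w=22, d=3: +22·0.0833333° lon, +3·0.0416667° lat → SW at lon 11.8333°, lat -40.875°.
Cell spans 0.0833333° lon × 0.0416667° lat. NE corner is SW corner plus one full cell.
latitude -40.8333, longitude 11.9167.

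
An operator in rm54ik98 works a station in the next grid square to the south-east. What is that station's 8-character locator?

Longitude extended square 9; +1 → 10, wraps to 0, carry into subsquare.
Longitude subsquare i = 8; +1 → 9 = j.
Latitude extended square 8; −1 → 7.

RM54jk07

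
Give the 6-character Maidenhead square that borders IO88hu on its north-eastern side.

Longitude subsquare h = 7; +1 → 8 = i.
Latitude subsquare u = 20; +1 → 21 = v.

IO88iv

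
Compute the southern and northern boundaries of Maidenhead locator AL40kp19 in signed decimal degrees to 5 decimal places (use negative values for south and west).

Field A=0, L=11: +0·20° lon, +11·10° lat → SW at lon -180°, lat 20°.
Square 4, 0: +4·2° lon, +0·1° lat → SW at lon -172°, lat 20°.
Subsquare k=10, p=15: +10·0.0833333° lon, +15·0.0416667° lat → SW at lon -171.167°, lat 20.625°.
Extended square 1, 9: +1·0.00833333° lon, +9·0.00416667° lat → SW at lon -171.158°, lat 20.6625°.
Cell spans 0.00833333° lon × 0.00416667° lat.
south 20.66250, north 20.66667.

20.66250, 20.66667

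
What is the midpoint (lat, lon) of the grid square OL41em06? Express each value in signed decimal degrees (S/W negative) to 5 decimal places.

Field O=14, L=11: +14·20° lon, +11·10° lat → SW at lon 100°, lat 20°.
Square 4, 1: +4·2° lon, +1·1° lat → SW at lon 108°, lat 21°.
Subsquare e=4, m=12: +4·0.0833333° lon, +12·0.0416667° lat → SW at lon 108.333°, lat 21.5°.
Extended square 0, 6: +0·0.00833333° lon, +6·0.00416667° lat → SW at lon 108.333°, lat 21.525°.
Cell spans 0.00833333° lon × 0.00416667° lat. Centre is SW corner plus half of each.
latitude 21.52708, longitude 108.33750.

21.52708, 108.33750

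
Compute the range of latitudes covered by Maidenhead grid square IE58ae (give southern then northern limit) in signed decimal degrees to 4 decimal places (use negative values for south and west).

Field I=8, E=4: +8·20° lon, +4·10° lat → SW at lon -20°, lat -50°.
Square 5, 8: +5·2° lon, +8·1° lat → SW at lon -10°, lat -42°.
Subsquare a=0, e=4: +0·0.0833333° lon, +4·0.0416667° lat → SW at lon -10°, lat -41.8333°.
Cell spans 0.0833333° lon × 0.0416667° lat.
south -41.8333, north -41.7917.

-41.8333, -41.7917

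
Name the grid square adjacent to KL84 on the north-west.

KL75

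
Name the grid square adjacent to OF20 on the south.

Latitude square 0; −1 → -1, wraps to 9, carry into field.
Latitude field F = 5; −1 → 4 = E.
The longitude characters are unchanged.

OE29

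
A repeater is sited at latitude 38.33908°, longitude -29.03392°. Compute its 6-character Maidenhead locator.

Offset from 180°W / 90°S: lon 150.9661°, lat 128.3391°.
Field: lon ⌊150.9661/20⌋ = 7 → H; lat ⌊128.3391/10⌋ = 12 → M.
Square: lon ⌊10.9661/2⌋ = 5; lat ⌊8.3391/1⌋ = 8.
Subsquare: lon ⌊0.9661/0.0833333⌋ = 11 → l; lat ⌊0.3391/0.0416667⌋ = 8 → i.

HM58li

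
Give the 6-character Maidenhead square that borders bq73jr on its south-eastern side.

BQ73kq

Longitude subsquare j = 9; +1 → 10 = k.
Latitude subsquare r = 17; −1 → 16 = q.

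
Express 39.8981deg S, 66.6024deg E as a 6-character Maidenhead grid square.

MF30hc

Offset from 180°W / 90°S: lon 246.6024°, lat 50.1019°.
Field (20°×10°, letters A–R): 246.6024/20 → 12 → M, 50.1019/10 → 5 → F; chars MF.
Square (2°×1°, digits 0–9): 6.6024/2 → 3, 0.1019/1 → 0; chars 30.
Subsquare (5′×2.5′, letters a–x): 0.6024/0.0833333 → 7 → h, 0.1019/0.0416667 → 2 → c; chars hc.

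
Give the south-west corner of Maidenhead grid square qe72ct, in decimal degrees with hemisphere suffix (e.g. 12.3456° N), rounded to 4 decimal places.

47.2083° S, 154.1667° E

Field Q=16, E=4: +16·20° lon, +4·10° lat → SW at lon 140°, lat -50°.
Square 7, 2: +7·2° lon, +2·1° lat → SW at lon 154°, lat -48°.
Subsquare c=2, t=19: +2·0.0833333° lon, +19·0.0416667° lat → SW at lon 154.167°, lat -47.2083°.
latitude 47.2083° S, longitude 154.1667° E.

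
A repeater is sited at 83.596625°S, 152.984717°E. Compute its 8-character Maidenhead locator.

QA66lj86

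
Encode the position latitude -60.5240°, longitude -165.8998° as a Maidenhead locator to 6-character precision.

AC79bl

Add 180° to longitude and 90° to latitude: 14.1002, 29.4760.
Field (20°×10°, letters A–R): 14.1002/20 → 0 → A, 29.4760/10 → 2 → C; chars AC.
Square (2°×1°, digits 0–9): 14.1002/2 → 7, 9.4760/1 → 9; chars 79.
Subsquare (5′×2.5′, letters a–x): 0.1002/0.0833333 → 1 → b, 0.4760/0.0416667 → 11 → l; chars bl.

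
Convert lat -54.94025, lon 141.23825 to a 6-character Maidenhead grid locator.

QD05ob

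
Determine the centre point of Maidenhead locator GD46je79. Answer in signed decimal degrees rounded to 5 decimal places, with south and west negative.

Field G=6, D=3: +6·20° lon, +3·10° lat → SW at lon -60°, lat -60°.
Square 4, 6: +4·2° lon, +6·1° lat → SW at lon -52°, lat -54°.
Subsquare j=9, e=4: +9·0.0833333° lon, +4·0.0416667° lat → SW at lon -51.25°, lat -53.8333°.
Extended square 7, 9: +7·0.00833333° lon, +9·0.00416667° lat → SW at lon -51.1917°, lat -53.7958°.
Cell spans 0.00833333° lon × 0.00416667° lat. Centre is SW corner plus half of each.
latitude -53.79375, longitude -51.18750.

-53.79375, -51.18750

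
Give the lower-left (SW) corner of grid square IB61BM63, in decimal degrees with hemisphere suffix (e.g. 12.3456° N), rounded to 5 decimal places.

Field I=8, B=1: +8·20° lon, +1·10° lat → SW at lon -20°, lat -80°.
Square 6, 1: +6·2° lon, +1·1° lat → SW at lon -8°, lat -79°.
Subsquare b=1, m=12: +1·0.0833333° lon, +12·0.0416667° lat → SW at lon -7.91667°, lat -78.5°.
Extended square 6, 3: +6·0.00833333° lon, +3·0.00416667° lat → SW at lon -7.86667°, lat -78.4875°.
latitude 78.48750° S, longitude 7.86667° W.

78.48750° S, 7.86667° W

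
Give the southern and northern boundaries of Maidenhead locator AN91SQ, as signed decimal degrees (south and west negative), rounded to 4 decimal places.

Field A=0, N=13: +0·20° lon, +13·10° lat → SW at lon -180°, lat 40°.
Square 9, 1: +9·2° lon, +1·1° lat → SW at lon -162°, lat 41°.
Subsquare s=18, q=16: +18·0.0833333° lon, +16·0.0416667° lat → SW at lon -160.5°, lat 41.6667°.
Cell spans 0.0833333° lon × 0.0416667° lat.
south 41.6667, north 41.7083.

41.6667, 41.7083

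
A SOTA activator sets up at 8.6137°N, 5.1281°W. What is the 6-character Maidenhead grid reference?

IJ78ko

Offset from 180°W / 90°S: lon 174.8719°, lat 98.6137°.
Field: 174.8719/20 → 8 → I, 98.6137/10 → 9 → J; chars IJ.
Square: 14.8719/2 → 7, 8.6137/1 → 8; chars 78.
Subsquare: 0.8719/0.0833333 → 10 → k, 0.6137/0.0416667 → 14 → o; chars ko.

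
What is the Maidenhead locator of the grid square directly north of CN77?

Latitude square 7; +1 → 8.
The longitude characters are unchanged.

CN78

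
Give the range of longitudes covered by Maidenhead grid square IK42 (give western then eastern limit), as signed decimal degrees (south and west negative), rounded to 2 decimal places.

Field I=8, K=10: +8·20° lon, +10·10° lat → SW at lon -20°, lat 10°.
Square 4, 2: +4·2° lon, +2·1° lat → SW at lon -12°, lat 12°.
Cell spans 2° lon × 1° lat.
west -12.00, east -10.00.

-12.00, -10.00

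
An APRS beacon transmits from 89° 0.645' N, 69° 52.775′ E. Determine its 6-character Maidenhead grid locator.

MR49wa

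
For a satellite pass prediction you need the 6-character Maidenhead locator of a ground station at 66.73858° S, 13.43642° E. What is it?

JC63rg

Add 180° to longitude and 90° to latitude: 193.4364, 23.2614.
Field: 193.4364/20 → 9 → J, 23.2614/10 → 2 → C; chars JC.
Square: 13.4364/2 → 6, 3.2614/1 → 3; chars 63.
Subsquare: 1.4364/0.0833333 → 17 → r, 0.2614/0.0416667 → 6 → g; chars rg.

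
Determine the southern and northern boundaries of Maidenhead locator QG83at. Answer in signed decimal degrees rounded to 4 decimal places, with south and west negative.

Field Q=16, G=6: +16·20° lon, +6·10° lat → SW at lon 140°, lat -30°.
Square 8, 3: +8·2° lon, +3·1° lat → SW at lon 156°, lat -27°.
Subsquare a=0, t=19: +0·0.0833333° lon, +19·0.0416667° lat → SW at lon 156°, lat -26.2083°.
Cell spans 0.0833333° lon × 0.0416667° lat.
south -26.2083, north -26.1667.

-26.2083, -26.1667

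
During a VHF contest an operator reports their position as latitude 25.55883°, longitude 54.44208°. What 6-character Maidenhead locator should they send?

LL75fn

Shift to the Maidenhead origin (180°W, 90°S): lon 234.4421, lat 115.5588.
Field: lon ⌊234.4421/20⌋ = 11 → L; lat ⌊115.5588/10⌋ = 11 → L.
Square: lon ⌊14.4421/2⌋ = 7; lat ⌊5.5588/1⌋ = 5.
Subsquare: lon ⌊0.4421/0.0833333⌋ = 5 → f; lat ⌊0.5588/0.0416667⌋ = 13 → n.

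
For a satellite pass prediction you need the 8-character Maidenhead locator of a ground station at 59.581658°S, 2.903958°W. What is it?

ID80nk10

Shift to the Maidenhead origin (180°W, 90°S): lon 177.09604, lat 30.41834.
Field: 177.09604/20 → 8 → I, 30.41834/10 → 3 → D; chars ID.
Square: 17.09604/2 → 8, 0.41834/1 → 0; chars 80.
Subsquare: 1.09604/0.0833333 → 13 → n, 0.41834/0.0416667 → 10 → k; chars nk.
Extended square: 0.01271/0.00833333 → 1, 0.00168/0.00416667 → 0; chars 10.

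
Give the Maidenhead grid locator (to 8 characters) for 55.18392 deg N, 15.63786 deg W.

IO25ee34

Add 180° to longitude and 90° to latitude: 164.36214, 145.18392.
Field (20°×10°, letters A–R): 164.36214/20 → 8 → I, 145.18392/10 → 14 → O; chars IO.
Square (2°×1°, digits 0–9): 4.36214/2 → 2, 5.18392/1 → 5; chars 25.
Subsquare (5′×2.5′, letters a–x): 0.36214/0.0833333 → 4 → e, 0.18392/0.0416667 → 4 → e; chars ee.
Extended square (30″×15″, digits 0–9): 0.02881/0.00833333 → 3, 0.01725/0.00416667 → 4; chars 34.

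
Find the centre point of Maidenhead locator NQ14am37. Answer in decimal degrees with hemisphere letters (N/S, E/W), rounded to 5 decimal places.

Field N=13, Q=16: +13·20° lon, +16·10° lat → SW at lon 80°, lat 70°.
Square 1, 4: +1·2° lon, +4·1° lat → SW at lon 82°, lat 74°.
Subsquare a=0, m=12: +0·0.0833333° lon, +12·0.0416667° lat → SW at lon 82°, lat 74.5°.
Extended square 3, 7: +3·0.00833333° lon, +7·0.00416667° lat → SW at lon 82.025°, lat 74.5292°.
Cell spans 0.00833333° lon × 0.00416667° lat. Centre is SW corner plus half of each.
latitude 74.53125° N, longitude 82.02917° E.

74.53125° N, 82.02917° E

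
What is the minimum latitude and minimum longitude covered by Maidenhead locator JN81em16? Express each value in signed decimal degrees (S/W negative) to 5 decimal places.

41.52500, 16.34167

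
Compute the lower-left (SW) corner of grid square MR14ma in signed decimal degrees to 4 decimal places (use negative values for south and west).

84.0000, 63.0000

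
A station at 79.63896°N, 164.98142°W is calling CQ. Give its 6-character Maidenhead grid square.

AQ79mp

Shift to the Maidenhead origin (180°W, 90°S): lon 15.0186, lat 169.6390.
Field: 15.0186/20 → 0 → A, 169.6390/10 → 16 → Q; chars AQ.
Square: 15.0186/2 → 7, 9.6390/1 → 9; chars 79.
Subsquare: 1.0186/0.0833333 → 12 → m, 0.6390/0.0416667 → 15 → p; chars mp.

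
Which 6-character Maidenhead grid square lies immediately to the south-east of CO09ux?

Longitude subsquare u = 20; +1 → 21 = v.
Latitude subsquare x = 23; −1 → 22 = w.

CO09vw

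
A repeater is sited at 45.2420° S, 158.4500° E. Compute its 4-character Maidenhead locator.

QE94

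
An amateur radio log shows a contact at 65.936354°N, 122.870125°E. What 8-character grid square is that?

PP15kw44

Offset from 180°W / 90°S: lon 302.87013°, lat 155.93635°.
Field: lon ⌊302.87013/20⌋ = 15 → P; lat ⌊155.93635/10⌋ = 15 → P.
Square: lon ⌊2.87013/2⌋ = 1; lat ⌊5.93635/1⌋ = 5.
Subsquare: lon ⌊0.87013/0.0833333⌋ = 10 → k; lat ⌊0.93635/0.0416667⌋ = 22 → w.
Extended square: lon ⌊0.03679/0.00833333⌋ = 4; lat ⌊0.01969/0.00416667⌋ = 4.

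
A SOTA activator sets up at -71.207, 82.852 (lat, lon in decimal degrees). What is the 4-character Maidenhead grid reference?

NB18

Offset from 180°W / 90°S: lon 262.85°, lat 18.79°.
Field: lon ⌊262.85/20⌋ = 13 → N; lat ⌊18.79/10⌋ = 1 → B.
Square: lon ⌊2.85/2⌋ = 1; lat ⌊8.79/1⌋ = 8.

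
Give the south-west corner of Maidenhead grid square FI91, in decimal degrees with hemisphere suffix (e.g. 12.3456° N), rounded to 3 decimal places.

9.000° S, 62.000° W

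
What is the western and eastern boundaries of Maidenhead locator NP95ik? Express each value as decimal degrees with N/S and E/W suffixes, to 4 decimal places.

Field N=13, P=15: +13·20° lon, +15·10° lat → SW at lon 80°, lat 60°.
Square 9, 5: +9·2° lon, +5·1° lat → SW at lon 98°, lat 65°.
Subsquare i=8, k=10: +8·0.0833333° lon, +10·0.0416667° lat → SW at lon 98.6667°, lat 65.4167°.
Cell spans 0.0833333° lon × 0.0416667° lat.
west 98.6667° E, east 98.7500° E.

98.6667° E, 98.7500° E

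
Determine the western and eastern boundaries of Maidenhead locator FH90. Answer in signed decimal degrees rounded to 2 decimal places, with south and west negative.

-62.00, -60.00

Field F=5, H=7: +5·20° lon, +7·10° lat → SW at lon -80°, lat -20°.
Square 9, 0: +9·2° lon, +0·1° lat → SW at lon -62°, lat -20°.
Cell spans 2° lon × 1° lat.
west -62.00, east -60.00.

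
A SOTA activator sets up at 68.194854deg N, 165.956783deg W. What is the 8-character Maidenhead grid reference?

AP78ae56

Offset from 180°W / 90°S: lon 14.04322°, lat 158.19485°.
Field: lon ⌊14.04322/20⌋ = 0 → A; lat ⌊158.19485/10⌋ = 15 → P.
Square: lon ⌊14.04322/2⌋ = 7; lat ⌊8.19485/1⌋ = 8.
Subsquare: lon ⌊0.04322/0.0833333⌋ = 0 → a; lat ⌊0.19485/0.0416667⌋ = 4 → e.
Extended square: lon ⌊0.04322/0.00833333⌋ = 5; lat ⌊0.02819/0.00416667⌋ = 6.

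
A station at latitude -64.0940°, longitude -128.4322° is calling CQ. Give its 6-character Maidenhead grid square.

CC55sv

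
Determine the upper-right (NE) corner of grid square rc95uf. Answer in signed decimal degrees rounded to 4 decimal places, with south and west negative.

Field R=17, C=2: +17·20° lon, +2·10° lat → SW at lon 160°, lat -70°.
Square 9, 5: +9·2° lon, +5·1° lat → SW at lon 178°, lat -65°.
Subsquare u=20, f=5: +20·0.0833333° lon, +5·0.0416667° lat → SW at lon 179.667°, lat -64.7917°.
Cell spans 0.0833333° lon × 0.0416667° lat. NE corner is SW corner plus one full cell.
latitude -64.7500, longitude 179.7500.

-64.7500, 179.7500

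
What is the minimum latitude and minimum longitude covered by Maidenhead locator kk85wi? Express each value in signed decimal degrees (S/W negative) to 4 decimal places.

Field K=10, K=10: +10·20° lon, +10·10° lat → SW at lon 20°, lat 10°.
Square 8, 5: +8·2° lon, +5·1° lat → SW at lon 36°, lat 15°.
Subsquare w=22, i=8: +22·0.0833333° lon, +8·0.0416667° lat → SW at lon 37.8333°, lat 15.3333°.
latitude 15.3333, longitude 37.8333.

15.3333, 37.8333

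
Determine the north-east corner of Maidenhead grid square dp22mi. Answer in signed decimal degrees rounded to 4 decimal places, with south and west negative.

62.3750, -114.9167

Field D=3, P=15: +3·20° lon, +15·10° lat → SW at lon -120°, lat 60°.
Square 2, 2: +2·2° lon, +2·1° lat → SW at lon -116°, lat 62°.
Subsquare m=12, i=8: +12·0.0833333° lon, +8·0.0416667° lat → SW at lon -115°, lat 62.3333°.
Cell spans 0.0833333° lon × 0.0416667° lat. NE corner is SW corner plus one full cell.
latitude 62.3750, longitude -114.9167.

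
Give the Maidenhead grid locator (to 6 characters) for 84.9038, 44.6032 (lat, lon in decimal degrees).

LR24hv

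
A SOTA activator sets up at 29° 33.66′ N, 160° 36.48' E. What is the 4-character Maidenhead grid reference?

Offset from 180°W / 90°S: lon 340.61°, lat 119.56°.
Field (20°×10°, letters A–R): lon ⌊340.61/20⌋ = 17 → R; lat ⌊119.56/10⌋ = 11 → L.
Square (2°×1°, digits 0–9): lon ⌊0.61/2⌋ = 0; lat ⌊9.56/1⌋ = 9.

RL09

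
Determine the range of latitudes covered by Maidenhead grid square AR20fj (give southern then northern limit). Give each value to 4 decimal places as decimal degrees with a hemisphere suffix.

Field A=0, R=17: +0·20° lon, +17·10° lat → SW at lon -180°, lat 80°.
Square 2, 0: +2·2° lon, +0·1° lat → SW at lon -176°, lat 80°.
Subsquare f=5, j=9: +5·0.0833333° lon, +9·0.0416667° lat → SW at lon -175.583°, lat 80.375°.
Cell spans 0.0833333° lon × 0.0416667° lat.
south 80.3750° N, north 80.4167° N.

80.3750° N, 80.4167° N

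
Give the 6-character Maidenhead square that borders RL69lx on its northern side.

RM60la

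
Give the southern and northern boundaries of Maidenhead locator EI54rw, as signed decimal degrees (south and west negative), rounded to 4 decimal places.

-5.0833, -5.0417

Field E=4, I=8: +4·20° lon, +8·10° lat → SW at lon -100°, lat -10°.
Square 5, 4: +5·2° lon, +4·1° lat → SW at lon -90°, lat -6°.
Subsquare r=17, w=22: +17·0.0833333° lon, +22·0.0416667° lat → SW at lon -88.5833°, lat -5.08333°.
Cell spans 0.0833333° lon × 0.0416667° lat.
south -5.0833, north -5.0417.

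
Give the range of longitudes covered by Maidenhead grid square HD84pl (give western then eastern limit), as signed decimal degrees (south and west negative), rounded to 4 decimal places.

-22.7500, -22.6667

Field H=7, D=3: +7·20° lon, +3·10° lat → SW at lon -40°, lat -60°.
Square 8, 4: +8·2° lon, +4·1° lat → SW at lon -24°, lat -56°.
Subsquare p=15, l=11: +15·0.0833333° lon, +11·0.0416667° lat → SW at lon -22.75°, lat -55.5417°.
Cell spans 0.0833333° lon × 0.0416667° lat.
west -22.7500, east -22.6667.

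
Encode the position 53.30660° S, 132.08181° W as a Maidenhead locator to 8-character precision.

CD36xq06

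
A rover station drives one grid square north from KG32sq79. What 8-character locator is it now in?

KG32sr70

Latitude extended square 9; +1 → 10, wraps to 0, carry into subsquare.
Latitude subsquare q = 16; +1 → 17 = r.
The longitude characters are unchanged.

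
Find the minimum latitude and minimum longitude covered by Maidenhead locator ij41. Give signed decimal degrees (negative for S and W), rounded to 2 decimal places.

1.00, -12.00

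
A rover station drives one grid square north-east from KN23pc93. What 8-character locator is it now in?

KN23qc04

Longitude extended square 9; +1 → 10, wraps to 0, carry into subsquare.
Longitude subsquare p = 15; +1 → 16 = q.
Latitude extended square 3; +1 → 4.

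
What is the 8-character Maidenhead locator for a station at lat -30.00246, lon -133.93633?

CF39ax79

Shift to the Maidenhead origin (180°W, 90°S): lon 46.06367, lat 59.99754.
Field: lon ⌊46.06367/20⌋ = 2 → C; lat ⌊59.99754/10⌋ = 5 → F.
Square: lon ⌊6.06367/2⌋ = 3; lat ⌊9.99754/1⌋ = 9.
Subsquare: lon ⌊0.06367/0.0833333⌋ = 0 → a; lat ⌊0.99754/0.0416667⌋ = 23 → x.
Extended square: lon ⌊0.06367/0.00833333⌋ = 7; lat ⌊0.03921/0.00416667⌋ = 9.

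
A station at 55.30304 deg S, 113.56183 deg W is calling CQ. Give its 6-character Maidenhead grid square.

Shift to the Maidenhead origin (180°W, 90°S): lon 66.4382, lat 34.6970.
Field: 66.4382/20 → 3 → D, 34.6970/10 → 3 → D; chars DD.
Square: 6.4382/2 → 3, 4.6970/1 → 4; chars 34.
Subsquare: 0.4382/0.0833333 → 5 → f, 0.6970/0.0416667 → 16 → q; chars fq.

DD34fq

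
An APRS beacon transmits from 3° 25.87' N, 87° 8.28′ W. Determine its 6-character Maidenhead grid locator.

EJ63kk

Add 180° to longitude and 90° to latitude: 92.8620, 93.4312.
Field: lon ⌊92.8620/20⌋ = 4 → E; lat ⌊93.4312/10⌋ = 9 → J.
Square: lon ⌊12.8620/2⌋ = 6; lat ⌊3.4312/1⌋ = 3.
Subsquare: lon ⌊0.8620/0.0833333⌋ = 10 → k; lat ⌊0.4312/0.0416667⌋ = 10 → k.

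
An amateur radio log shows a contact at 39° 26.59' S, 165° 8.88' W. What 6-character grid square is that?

Shift to the Maidenhead origin (180°W, 90°S): lon 14.8520, lat 50.5568.
Field: lon ⌊14.8520/20⌋ = 0 → A; lat ⌊50.5568/10⌋ = 5 → F.
Square: lon ⌊14.8520/2⌋ = 7; lat ⌊0.5568/1⌋ = 0.
Subsquare: lon ⌊0.8520/0.0833333⌋ = 10 → k; lat ⌊0.5568/0.0416667⌋ = 13 → n.

AF70kn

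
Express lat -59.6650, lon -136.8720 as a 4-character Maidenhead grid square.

Shift to the Maidenhead origin (180°W, 90°S): lon 43.13, lat 30.34.
Field: 43.13/20 → 2 → C, 30.34/10 → 3 → D; chars CD.
Square: 3.13/2 → 1, 0.34/1 → 0; chars 10.

CD10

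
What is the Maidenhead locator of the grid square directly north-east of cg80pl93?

Longitude extended square 9; +1 → 10, wraps to 0, carry into subsquare.
Longitude subsquare p = 15; +1 → 16 = q.
Latitude extended square 3; +1 → 4.

CG80ql04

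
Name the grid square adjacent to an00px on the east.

AN00qx

Longitude subsquare p = 15; +1 → 16 = q.
The latitude characters are unchanged.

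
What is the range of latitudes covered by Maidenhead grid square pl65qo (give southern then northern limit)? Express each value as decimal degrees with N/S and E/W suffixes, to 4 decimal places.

25.5833° N, 25.6250° N

Field P=15, L=11: +15·20° lon, +11·10° lat → SW at lon 120°, lat 20°.
Square 6, 5: +6·2° lon, +5·1° lat → SW at lon 132°, lat 25°.
Subsquare q=16, o=14: +16·0.0833333° lon, +14·0.0416667° lat → SW at lon 133.333°, lat 25.5833°.
Cell spans 0.0833333° lon × 0.0416667° lat.
south 25.5833° N, north 25.6250° N.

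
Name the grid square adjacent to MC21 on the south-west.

Longitude square 2; −1 → 1.
Latitude square 1; −1 → 0.

MC10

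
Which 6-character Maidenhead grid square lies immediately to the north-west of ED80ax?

Longitude subsquare a = 0; −1 → -1, wraps to 23 = x, carry into square.
Longitude square 8; −1 → 7.
Latitude subsquare x = 23; +1 → 24, wraps to 0 = a, carry into square.
Latitude square 0; +1 → 1.

ED71xa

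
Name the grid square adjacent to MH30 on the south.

MG39

Latitude square 0; −1 → -1, wraps to 9, carry into field.
Latitude field H = 7; −1 → 6 = G.
The longitude characters are unchanged.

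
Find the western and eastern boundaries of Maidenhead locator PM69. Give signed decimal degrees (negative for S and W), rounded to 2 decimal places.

Field P=15, M=12: +15·20° lon, +12·10° lat → SW at lon 120°, lat 30°.
Square 6, 9: +6·2° lon, +9·1° lat → SW at lon 132°, lat 39°.
Cell spans 2° lon × 1° lat.
west 132.00, east 134.00.

132.00, 134.00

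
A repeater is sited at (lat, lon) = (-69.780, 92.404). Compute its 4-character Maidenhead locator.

NC60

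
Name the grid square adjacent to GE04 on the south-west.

FE93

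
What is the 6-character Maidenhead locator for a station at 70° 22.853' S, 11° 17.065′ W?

IB49io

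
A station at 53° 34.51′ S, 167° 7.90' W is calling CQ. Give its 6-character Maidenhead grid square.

AD66kk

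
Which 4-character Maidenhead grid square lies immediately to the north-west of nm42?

NM33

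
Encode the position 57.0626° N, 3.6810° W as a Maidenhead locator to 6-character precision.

Shift to the Maidenhead origin (180°W, 90°S): lon 176.3190, lat 147.0626.
Field: 176.3190/20 → 8 → I, 147.0626/10 → 14 → O; chars IO.
Square: 16.3190/2 → 8, 7.0626/1 → 7; chars 87.
Subsquare: 0.3190/0.0833333 → 3 → d, 0.0626/0.0416667 → 1 → b; chars db.

IO87db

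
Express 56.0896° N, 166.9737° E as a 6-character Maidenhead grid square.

RO36lc

Offset from 180°W / 90°S: lon 346.9737°, lat 146.0896°.
Field (20°×10°, letters A–R): lon ⌊346.9737/20⌋ = 17 → R; lat ⌊146.0896/10⌋ = 14 → O.
Square (2°×1°, digits 0–9): lon ⌊6.9737/2⌋ = 3; lat ⌊6.0896/1⌋ = 6.
Subsquare (5′×2.5′, letters a–x): lon ⌊0.9737/0.0833333⌋ = 11 → l; lat ⌊0.0896/0.0416667⌋ = 2 → c.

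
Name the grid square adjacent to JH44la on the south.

JH43lx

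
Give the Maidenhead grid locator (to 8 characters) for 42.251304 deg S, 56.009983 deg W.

GE17xr89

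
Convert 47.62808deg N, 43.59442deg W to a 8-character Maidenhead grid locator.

Offset from 180°W / 90°S: lon 136.40558°, lat 137.62808°.
Field: lon ⌊136.40558/20⌋ = 6 → G; lat ⌊137.62808/10⌋ = 13 → N.
Square: lon ⌊16.40558/2⌋ = 8; lat ⌊7.62808/1⌋ = 7.
Subsquare: lon ⌊0.40558/0.0833333⌋ = 4 → e; lat ⌊0.62808/0.0416667⌋ = 15 → p.
Extended square: lon ⌊0.07225/0.00833333⌋ = 8; lat ⌊0.00308/0.00416667⌋ = 0.

GN87ep80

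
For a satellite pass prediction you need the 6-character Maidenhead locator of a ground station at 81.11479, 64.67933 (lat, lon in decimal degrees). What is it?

MR21ic

Offset from 180°W / 90°S: lon 244.6793°, lat 171.1148°.
Field: 244.6793/20 → 12 → M, 171.1148/10 → 17 → R; chars MR.
Square: 4.6793/2 → 2, 1.1148/1 → 1; chars 21.
Subsquare: 0.6793/0.0833333 → 8 → i, 0.1148/0.0416667 → 2 → c; chars ic.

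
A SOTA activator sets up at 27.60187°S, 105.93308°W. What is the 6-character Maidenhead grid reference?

Add 180° to longitude and 90° to latitude: 74.0669, 62.3981.
Field: 74.0669/20 → 3 → D, 62.3981/10 → 6 → G; chars DG.
Square: 14.0669/2 → 7, 2.3981/1 → 2; chars 72.
Subsquare: 0.0669/0.0833333 → 0 → a, 0.3981/0.0416667 → 9 → j; chars aj.

DG72aj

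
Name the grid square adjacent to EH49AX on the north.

Latitude subsquare x = 23; +1 → 24, wraps to 0 = a, carry into square.
Latitude square 9; +1 → 10, wraps to 0, carry into field.
Latitude field H = 7; +1 → 8 = I.
The longitude characters are unchanged.

EI40aa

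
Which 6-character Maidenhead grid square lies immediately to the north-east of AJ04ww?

Longitude subsquare w = 22; +1 → 23 = x.
Latitude subsquare w = 22; +1 → 23 = x.

AJ04xx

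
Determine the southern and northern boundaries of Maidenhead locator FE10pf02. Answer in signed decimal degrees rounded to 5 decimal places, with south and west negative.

-49.78333, -49.77917

Field F=5, E=4: +5·20° lon, +4·10° lat → SW at lon -80°, lat -50°.
Square 1, 0: +1·2° lon, +0·1° lat → SW at lon -78°, lat -50°.
Subsquare p=15, f=5: +15·0.0833333° lon, +5·0.0416667° lat → SW at lon -76.75°, lat -49.7917°.
Extended square 0, 2: +0·0.00833333° lon, +2·0.00416667° lat → SW at lon -76.75°, lat -49.7833°.
Cell spans 0.00833333° lon × 0.00416667° lat.
south -49.78333, north -49.77917.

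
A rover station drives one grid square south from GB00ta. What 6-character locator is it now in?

GA09tx

Latitude subsquare a = 0; −1 → -1, wraps to 23 = x, carry into square.
Latitude square 0; −1 → -1, wraps to 9, carry into field.
Latitude field B = 1; −1 → 0 = A.
The longitude characters are unchanged.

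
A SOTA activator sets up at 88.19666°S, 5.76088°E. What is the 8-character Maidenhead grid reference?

JA21vt12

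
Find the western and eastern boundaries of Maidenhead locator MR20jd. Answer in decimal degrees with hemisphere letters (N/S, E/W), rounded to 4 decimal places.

64.7500° E, 64.8333° E

Field M=12, R=17: +12·20° lon, +17·10° lat → SW at lon 60°, lat 80°.
Square 2, 0: +2·2° lon, +0·1° lat → SW at lon 64°, lat 80°.
Subsquare j=9, d=3: +9·0.0833333° lon, +3·0.0416667° lat → SW at lon 64.75°, lat 80.125°.
Cell spans 0.0833333° lon × 0.0416667° lat.
west 64.7500° E, east 64.8333° E.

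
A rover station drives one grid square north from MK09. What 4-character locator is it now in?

ML00

Latitude square 9; +1 → 10, wraps to 0, carry into field.
Latitude field K = 10; +1 → 11 = L.
The longitude characters are unchanged.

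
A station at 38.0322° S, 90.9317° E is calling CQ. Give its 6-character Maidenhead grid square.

NF51lx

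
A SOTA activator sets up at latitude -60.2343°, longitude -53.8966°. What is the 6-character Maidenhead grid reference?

GC39bs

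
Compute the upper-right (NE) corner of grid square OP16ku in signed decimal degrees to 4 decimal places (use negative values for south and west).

66.8750, 102.9167

Field O=14, P=15: +14·20° lon, +15·10° lat → SW at lon 100°, lat 60°.
Square 1, 6: +1·2° lon, +6·1° lat → SW at lon 102°, lat 66°.
Subsquare k=10, u=20: +10·0.0833333° lon, +20·0.0416667° lat → SW at lon 102.833°, lat 66.8333°.
Cell spans 0.0833333° lon × 0.0416667° lat. NE corner is SW corner plus one full cell.
latitude 66.8750, longitude 102.9167.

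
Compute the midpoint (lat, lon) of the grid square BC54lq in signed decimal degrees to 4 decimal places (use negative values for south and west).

-65.3125, -149.0417

Field B=1, C=2: +1·20° lon, +2·10° lat → SW at lon -160°, lat -70°.
Square 5, 4: +5·2° lon, +4·1° lat → SW at lon -150°, lat -66°.
Subsquare l=11, q=16: +11·0.0833333° lon, +16·0.0416667° lat → SW at lon -149.083°, lat -65.3333°.
Cell spans 0.0833333° lon × 0.0416667° lat. Centre is SW corner plus half of each.
latitude -65.3125, longitude -149.0417.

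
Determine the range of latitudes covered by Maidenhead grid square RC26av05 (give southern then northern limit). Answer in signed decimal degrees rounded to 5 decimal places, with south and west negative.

Field R=17, C=2: +17·20° lon, +2·10° lat → SW at lon 160°, lat -70°.
Square 2, 6: +2·2° lon, +6·1° lat → SW at lon 164°, lat -64°.
Subsquare a=0, v=21: +0·0.0833333° lon, +21·0.0416667° lat → SW at lon 164°, lat -63.125°.
Extended square 0, 5: +0·0.00833333° lon, +5·0.00416667° lat → SW at lon 164°, lat -63.1042°.
Cell spans 0.00833333° lon × 0.00416667° lat.
south -63.10417, north -63.10000.

-63.10417, -63.10000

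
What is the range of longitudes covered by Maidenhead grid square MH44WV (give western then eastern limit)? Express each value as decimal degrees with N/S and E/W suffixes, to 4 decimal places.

69.8333° E, 69.9167° E

Field M=12, H=7: +12·20° lon, +7·10° lat → SW at lon 60°, lat -20°.
Square 4, 4: +4·2° lon, +4·1° lat → SW at lon 68°, lat -16°.
Subsquare w=22, v=21: +22·0.0833333° lon, +21·0.0416667° lat → SW at lon 69.8333°, lat -15.125°.
Cell spans 0.0833333° lon × 0.0416667° lat.
west 69.8333° E, east 69.9167° E.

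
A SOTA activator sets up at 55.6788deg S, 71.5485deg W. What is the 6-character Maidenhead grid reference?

FD44fh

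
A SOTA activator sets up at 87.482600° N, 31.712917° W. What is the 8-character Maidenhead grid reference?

HR47dl45

Shift to the Maidenhead origin (180°W, 90°S): lon 148.28708, lat 177.48260.
Field: 148.28708/20 → 7 → H, 177.48260/10 → 17 → R; chars HR.
Square: 8.28708/2 → 4, 7.48260/1 → 7; chars 47.
Subsquare: 0.28708/0.0833333 → 3 → d, 0.48260/0.0416667 → 11 → l; chars dl.
Extended square: 0.03708/0.00833333 → 4, 0.02427/0.00416667 → 5; chars 45.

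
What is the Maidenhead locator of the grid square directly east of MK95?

Longitude square 9; +1 → 10, wraps to 0, carry into field.
Longitude field M = 12; +1 → 13 = N.
The latitude characters are unchanged.

NK05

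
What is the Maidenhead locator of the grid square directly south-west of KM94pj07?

Longitude extended square 0; −1 → -1, wraps to 9, carry into subsquare.
Longitude subsquare p = 15; −1 → 14 = o.
Latitude extended square 7; −1 → 6.

KM94oj96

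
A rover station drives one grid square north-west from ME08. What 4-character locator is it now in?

Longitude square 0; −1 → -1, wraps to 9, carry into field.
Longitude field M = 12; −1 → 11 = L.
Latitude square 8; +1 → 9.

LE99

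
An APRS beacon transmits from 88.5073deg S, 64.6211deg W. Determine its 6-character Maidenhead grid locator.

Add 180° to longitude and 90° to latitude: 115.3789, 1.4927.
Field: 115.3789/20 → 5 → F, 1.4927/10 → 0 → A; chars FA.
Square: 15.3789/2 → 7, 1.4927/1 → 1; chars 71.
Subsquare: 1.3789/0.0833333 → 16 → q, 0.4927/0.0416667 → 11 → l; chars ql.

FA71ql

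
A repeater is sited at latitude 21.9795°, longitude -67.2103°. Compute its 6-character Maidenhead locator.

Offset from 180°W / 90°S: lon 112.7897°, lat 111.9795°.
Field: lon ⌊112.7897/20⌋ = 5 → F; lat ⌊111.9795/10⌋ = 11 → L.
Square: lon ⌊12.7897/2⌋ = 6; lat ⌊1.9795/1⌋ = 1.
Subsquare: lon ⌊0.7897/0.0833333⌋ = 9 → j; lat ⌊0.9795/0.0416667⌋ = 23 → x.

FL61jx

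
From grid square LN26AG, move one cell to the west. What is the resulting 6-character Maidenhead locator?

Longitude subsquare a = 0; −1 → -1, wraps to 23 = x, carry into square.
Longitude square 2; −1 → 1.
The latitude characters are unchanged.

LN16xg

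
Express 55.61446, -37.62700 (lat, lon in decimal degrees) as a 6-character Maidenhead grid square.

Shift to the Maidenhead origin (180°W, 90°S): lon 142.3730, lat 145.6145.
Field (20°×10°, letters A–R): 142.3730/20 → 7 → H, 145.6145/10 → 14 → O; chars HO.
Square (2°×1°, digits 0–9): 2.3730/2 → 1, 5.6145/1 → 5; chars 15.
Subsquare (5′×2.5′, letters a–x): 0.3730/0.0833333 → 4 → e, 0.6145/0.0416667 → 14 → o; chars eo.

HO15eo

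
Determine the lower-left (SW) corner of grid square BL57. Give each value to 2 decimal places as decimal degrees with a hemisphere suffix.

Field B=1, L=11: +1·20° lon, +11·10° lat → SW at lon -160°, lat 20°.
Square 5, 7: +5·2° lon, +7·1° lat → SW at lon -150°, lat 27°.
latitude 27.00° N, longitude 150.00° W.

27.00° N, 150.00° W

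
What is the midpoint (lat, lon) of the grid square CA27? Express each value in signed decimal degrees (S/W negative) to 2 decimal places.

Field C=2, A=0: +2·20° lon, +0·10° lat → SW at lon -140°, lat -90°.
Square 2, 7: +2·2° lon, +7·1° lat → SW at lon -136°, lat -83°.
Cell spans 2° lon × 1° lat. Centre is SW corner plus half of each.
latitude -82.50, longitude -135.00.

-82.50, -135.00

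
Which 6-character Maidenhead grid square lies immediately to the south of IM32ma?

IM31mx

Latitude subsquare a = 0; −1 → -1, wraps to 23 = x, carry into square.
Latitude square 2; −1 → 1.
The longitude characters are unchanged.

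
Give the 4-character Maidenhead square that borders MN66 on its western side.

Longitude square 6; −1 → 5.
The latitude characters are unchanged.

MN56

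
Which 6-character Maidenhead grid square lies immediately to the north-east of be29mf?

BE29ng

Longitude subsquare m = 12; +1 → 13 = n.
Latitude subsquare f = 5; +1 → 6 = g.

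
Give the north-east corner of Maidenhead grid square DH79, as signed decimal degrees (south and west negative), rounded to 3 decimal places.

Field D=3, H=7: +3·20° lon, +7·10° lat → SW at lon -120°, lat -20°.
Square 7, 9: +7·2° lon, +9·1° lat → SW at lon -106°, lat -11°.
Cell spans 2° lon × 1° lat. NE corner is SW corner plus one full cell.
latitude -10.000, longitude -104.000.

-10.000, -104.000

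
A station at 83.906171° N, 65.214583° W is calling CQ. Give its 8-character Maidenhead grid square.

FR73jv47

Offset from 180°W / 90°S: lon 114.78542°, lat 173.90617°.
Field: lon ⌊114.78542/20⌋ = 5 → F; lat ⌊173.90617/10⌋ = 17 → R.
Square: lon ⌊14.78542/2⌋ = 7; lat ⌊3.90617/1⌋ = 3.
Subsquare: lon ⌊0.78542/0.0833333⌋ = 9 → j; lat ⌊0.90617/0.0416667⌋ = 21 → v.
Extended square: lon ⌊0.03542/0.00833333⌋ = 4; lat ⌊0.03117/0.00416667⌋ = 7.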